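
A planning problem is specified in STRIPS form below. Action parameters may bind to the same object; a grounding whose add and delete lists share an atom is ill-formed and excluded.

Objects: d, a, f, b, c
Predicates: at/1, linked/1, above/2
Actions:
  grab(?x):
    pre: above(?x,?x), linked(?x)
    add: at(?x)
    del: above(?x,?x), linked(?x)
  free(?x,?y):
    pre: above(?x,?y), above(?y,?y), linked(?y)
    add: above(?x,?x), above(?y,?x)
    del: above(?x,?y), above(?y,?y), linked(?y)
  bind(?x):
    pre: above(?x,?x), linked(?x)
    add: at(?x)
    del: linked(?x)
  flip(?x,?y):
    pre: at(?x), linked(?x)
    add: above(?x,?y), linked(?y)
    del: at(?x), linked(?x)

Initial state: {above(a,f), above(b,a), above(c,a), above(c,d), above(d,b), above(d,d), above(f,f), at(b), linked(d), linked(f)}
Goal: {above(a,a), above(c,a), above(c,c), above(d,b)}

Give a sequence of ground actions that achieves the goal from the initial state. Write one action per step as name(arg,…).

1. free(a,f)  →  {above(a,a), above(b,a), above(c,a), above(c,d), above(d,b), above(d,d), above(f,a), at(b), linked(d)}
2. free(c,d)  →  {above(a,a), above(b,a), above(c,a), above(c,c), above(d,b), above(d,c), above(f,a), at(b)}

free(a,f); free(c,d)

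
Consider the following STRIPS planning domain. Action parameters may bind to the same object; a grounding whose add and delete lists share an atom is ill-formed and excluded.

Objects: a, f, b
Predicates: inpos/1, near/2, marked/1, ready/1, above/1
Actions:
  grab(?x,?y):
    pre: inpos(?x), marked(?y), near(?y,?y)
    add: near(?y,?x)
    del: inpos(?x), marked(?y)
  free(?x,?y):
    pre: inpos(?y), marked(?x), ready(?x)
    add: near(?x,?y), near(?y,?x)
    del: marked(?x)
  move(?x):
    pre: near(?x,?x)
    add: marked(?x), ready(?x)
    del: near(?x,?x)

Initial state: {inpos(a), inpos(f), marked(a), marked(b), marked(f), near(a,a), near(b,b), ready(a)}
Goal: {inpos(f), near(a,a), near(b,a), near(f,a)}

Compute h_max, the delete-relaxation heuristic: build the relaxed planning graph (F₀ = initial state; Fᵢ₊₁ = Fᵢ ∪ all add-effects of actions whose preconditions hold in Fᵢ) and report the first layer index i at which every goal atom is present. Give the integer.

F0 = init (8 atoms)
F1 = F0 ∪ {near(a,f), near(b,a), near(b,f), near(f,a), ready(b)}  (13 atoms)
goal ⊆ F1  ⇒  h_max = 1

1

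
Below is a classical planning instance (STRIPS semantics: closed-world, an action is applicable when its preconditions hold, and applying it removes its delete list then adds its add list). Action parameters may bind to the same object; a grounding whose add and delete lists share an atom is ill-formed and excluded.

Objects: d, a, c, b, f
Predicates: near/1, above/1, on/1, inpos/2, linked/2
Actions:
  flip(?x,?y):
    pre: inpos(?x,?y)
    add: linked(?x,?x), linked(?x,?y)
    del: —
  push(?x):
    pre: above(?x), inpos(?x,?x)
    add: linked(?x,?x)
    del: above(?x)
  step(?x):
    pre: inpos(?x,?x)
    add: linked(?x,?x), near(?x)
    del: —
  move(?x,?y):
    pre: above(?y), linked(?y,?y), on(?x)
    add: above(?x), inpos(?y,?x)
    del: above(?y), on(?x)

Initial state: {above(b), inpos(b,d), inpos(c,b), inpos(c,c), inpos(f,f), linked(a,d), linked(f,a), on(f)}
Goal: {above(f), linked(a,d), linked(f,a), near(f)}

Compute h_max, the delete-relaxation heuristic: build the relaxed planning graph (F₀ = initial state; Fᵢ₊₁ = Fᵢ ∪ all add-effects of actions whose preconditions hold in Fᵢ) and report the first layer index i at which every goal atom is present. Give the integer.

2

F0 = init (8 atoms)
F1 = F0 ∪ {linked(b,b), linked(b,d), linked(c,b), linked(c,c), linked(f,f), near(c), near(f)}  (15 atoms)
F2 = F1 ∪ {above(f), inpos(b,f)}  (17 atoms)
goal ⊆ F2  ⇒  h_max = 2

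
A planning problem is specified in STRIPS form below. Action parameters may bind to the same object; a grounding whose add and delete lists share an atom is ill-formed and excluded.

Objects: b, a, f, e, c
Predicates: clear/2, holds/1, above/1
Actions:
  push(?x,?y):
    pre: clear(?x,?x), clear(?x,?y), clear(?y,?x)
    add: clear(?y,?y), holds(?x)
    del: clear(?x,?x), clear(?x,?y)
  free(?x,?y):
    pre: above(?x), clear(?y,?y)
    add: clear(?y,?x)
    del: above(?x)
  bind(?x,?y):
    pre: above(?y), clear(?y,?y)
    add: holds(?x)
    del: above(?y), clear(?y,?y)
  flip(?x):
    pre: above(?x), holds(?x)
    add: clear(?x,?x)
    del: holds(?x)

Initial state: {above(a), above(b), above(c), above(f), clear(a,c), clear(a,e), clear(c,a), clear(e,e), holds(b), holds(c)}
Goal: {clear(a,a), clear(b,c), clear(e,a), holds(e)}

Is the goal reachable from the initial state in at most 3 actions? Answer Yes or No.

1. free(a,e)  →  {above(b), above(c), above(f), clear(a,c), clear(a,e), clear(c,a), clear(e,a), clear(e,e), holds(b), holds(c)}
2. flip(b)  →  {above(b), above(c), above(f), clear(a,c), clear(a,e), clear(b,b), clear(c,a), clear(e,a), clear(e,e), holds(c)}
3. flip(c)  →  {above(b), above(c), above(f), clear(a,c), clear(a,e), clear(b,b), clear(c,a), clear(c,c), clear(e,a), clear(e,e)}
4. push(c,a)  →  {above(b), above(c), above(f), clear(a,a), clear(a,c), clear(a,e), clear(b,b), clear(e,a), clear(e,e), holds(c)}
5. free(c,b)  →  {above(b), above(f), clear(a,a), clear(a,c), clear(a,e), clear(b,b), clear(b,c), clear(e,a), clear(e,e), holds(c)}
6. bind(e,b)  →  {above(f), clear(a,a), clear(a,c), clear(a,e), clear(b,c), clear(e,a), clear(e,e), holds(c), holds(e)}
optimal plan length = 6; 6 > 3

No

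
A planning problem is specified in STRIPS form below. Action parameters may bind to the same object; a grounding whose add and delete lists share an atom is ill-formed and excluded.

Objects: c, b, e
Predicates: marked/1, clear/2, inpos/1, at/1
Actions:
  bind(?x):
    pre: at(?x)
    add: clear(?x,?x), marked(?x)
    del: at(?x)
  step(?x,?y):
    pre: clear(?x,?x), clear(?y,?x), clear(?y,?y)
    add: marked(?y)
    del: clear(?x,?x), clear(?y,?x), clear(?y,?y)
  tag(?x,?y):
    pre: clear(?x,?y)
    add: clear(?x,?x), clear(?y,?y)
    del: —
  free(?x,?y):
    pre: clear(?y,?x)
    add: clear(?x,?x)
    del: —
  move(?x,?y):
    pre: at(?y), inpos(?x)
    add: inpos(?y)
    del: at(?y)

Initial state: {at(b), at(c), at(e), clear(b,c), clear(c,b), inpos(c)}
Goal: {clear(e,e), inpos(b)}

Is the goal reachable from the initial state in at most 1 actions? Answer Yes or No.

No

1. bind(e)  →  {at(b), at(c), clear(b,c), clear(c,b), clear(e,e), inpos(c), marked(e)}
2. move(c,b)  →  {at(c), clear(b,c), clear(c,b), clear(e,e), inpos(b), inpos(c), marked(e)}
optimal plan length = 2; 2 > 1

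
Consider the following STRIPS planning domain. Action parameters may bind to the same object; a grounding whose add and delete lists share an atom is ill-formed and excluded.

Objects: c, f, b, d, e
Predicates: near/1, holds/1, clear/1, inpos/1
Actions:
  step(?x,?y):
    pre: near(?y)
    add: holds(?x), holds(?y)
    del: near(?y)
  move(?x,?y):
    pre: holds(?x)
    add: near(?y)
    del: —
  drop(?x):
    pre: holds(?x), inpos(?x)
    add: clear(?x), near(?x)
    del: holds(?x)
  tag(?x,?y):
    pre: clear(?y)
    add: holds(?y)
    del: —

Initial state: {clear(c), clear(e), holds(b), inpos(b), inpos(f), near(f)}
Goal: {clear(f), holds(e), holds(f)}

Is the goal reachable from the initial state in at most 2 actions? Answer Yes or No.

No

1. step(c,f)  →  {clear(c), clear(e), holds(b), holds(c), holds(f), inpos(b), inpos(f)}
2. drop(f)  →  {clear(c), clear(e), clear(f), holds(b), holds(c), inpos(b), inpos(f), near(f)}
3. step(e,f)  →  {clear(c), clear(e), clear(f), holds(b), holds(c), holds(e), holds(f), inpos(b), inpos(f)}
optimal plan length = 3; 3 > 2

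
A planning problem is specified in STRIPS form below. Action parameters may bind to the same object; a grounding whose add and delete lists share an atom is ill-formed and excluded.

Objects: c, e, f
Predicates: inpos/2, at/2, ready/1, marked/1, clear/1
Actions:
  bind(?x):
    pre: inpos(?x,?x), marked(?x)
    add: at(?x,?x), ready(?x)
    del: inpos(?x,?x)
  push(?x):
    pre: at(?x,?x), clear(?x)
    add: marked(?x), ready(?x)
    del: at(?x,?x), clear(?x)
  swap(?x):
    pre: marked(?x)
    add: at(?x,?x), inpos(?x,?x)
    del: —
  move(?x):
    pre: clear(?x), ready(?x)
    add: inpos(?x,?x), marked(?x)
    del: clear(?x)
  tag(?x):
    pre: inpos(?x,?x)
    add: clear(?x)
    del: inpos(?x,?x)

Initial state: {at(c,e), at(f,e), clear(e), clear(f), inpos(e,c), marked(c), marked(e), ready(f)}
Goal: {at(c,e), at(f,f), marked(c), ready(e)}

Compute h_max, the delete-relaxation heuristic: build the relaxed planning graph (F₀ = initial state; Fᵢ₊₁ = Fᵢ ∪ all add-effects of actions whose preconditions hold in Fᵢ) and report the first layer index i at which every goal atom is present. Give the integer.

2

F0 = init (8 atoms)
F1 = F0 ∪ {at(c,c), at(e,e), inpos(c,c), inpos(e,e), inpos(f,f), marked(f)}  (14 atoms)
F2 = F1 ∪ {at(f,f), clear(c), ready(c), ready(e)}  (18 atoms)
goal ⊆ F2  ⇒  h_max = 2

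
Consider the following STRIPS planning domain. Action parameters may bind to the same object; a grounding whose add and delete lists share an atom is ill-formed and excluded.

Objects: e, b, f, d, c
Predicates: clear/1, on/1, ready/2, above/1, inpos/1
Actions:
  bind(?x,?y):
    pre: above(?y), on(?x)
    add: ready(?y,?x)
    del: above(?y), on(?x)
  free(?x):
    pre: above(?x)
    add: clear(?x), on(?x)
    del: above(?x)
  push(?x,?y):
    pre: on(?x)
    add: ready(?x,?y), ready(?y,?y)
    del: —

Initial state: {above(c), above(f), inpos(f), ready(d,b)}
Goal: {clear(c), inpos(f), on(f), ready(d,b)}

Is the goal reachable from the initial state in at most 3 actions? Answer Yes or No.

Yes

1. free(f)  →  {above(c), clear(f), inpos(f), on(f), ready(d,b)}
2. free(c)  →  {clear(c), clear(f), inpos(f), on(c), on(f), ready(d,b)}
optimal plan length = 2; 2 ≤ 3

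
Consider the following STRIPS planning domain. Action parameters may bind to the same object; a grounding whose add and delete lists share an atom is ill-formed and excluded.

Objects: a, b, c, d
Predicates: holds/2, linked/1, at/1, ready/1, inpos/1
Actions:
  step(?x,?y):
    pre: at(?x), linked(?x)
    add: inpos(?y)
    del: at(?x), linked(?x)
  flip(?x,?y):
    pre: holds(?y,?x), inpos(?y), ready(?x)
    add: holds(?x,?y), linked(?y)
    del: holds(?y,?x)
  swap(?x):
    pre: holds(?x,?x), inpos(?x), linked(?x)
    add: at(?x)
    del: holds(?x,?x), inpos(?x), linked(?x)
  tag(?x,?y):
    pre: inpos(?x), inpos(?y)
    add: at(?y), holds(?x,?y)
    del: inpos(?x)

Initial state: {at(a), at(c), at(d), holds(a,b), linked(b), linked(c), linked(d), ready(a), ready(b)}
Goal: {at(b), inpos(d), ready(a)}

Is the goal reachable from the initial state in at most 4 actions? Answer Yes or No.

1. step(c,b)  →  {at(a), at(d), holds(a,b), inpos(b), linked(b), linked(d), ready(a), ready(b)}
2. step(d,d)  →  {at(a), holds(a,b), inpos(b), inpos(d), linked(b), ready(a), ready(b)}
3. tag(b,b)  →  {at(a), at(b), holds(a,b), holds(b,b), inpos(d), linked(b), ready(a), ready(b)}
optimal plan length = 3; 3 ≤ 4

Yes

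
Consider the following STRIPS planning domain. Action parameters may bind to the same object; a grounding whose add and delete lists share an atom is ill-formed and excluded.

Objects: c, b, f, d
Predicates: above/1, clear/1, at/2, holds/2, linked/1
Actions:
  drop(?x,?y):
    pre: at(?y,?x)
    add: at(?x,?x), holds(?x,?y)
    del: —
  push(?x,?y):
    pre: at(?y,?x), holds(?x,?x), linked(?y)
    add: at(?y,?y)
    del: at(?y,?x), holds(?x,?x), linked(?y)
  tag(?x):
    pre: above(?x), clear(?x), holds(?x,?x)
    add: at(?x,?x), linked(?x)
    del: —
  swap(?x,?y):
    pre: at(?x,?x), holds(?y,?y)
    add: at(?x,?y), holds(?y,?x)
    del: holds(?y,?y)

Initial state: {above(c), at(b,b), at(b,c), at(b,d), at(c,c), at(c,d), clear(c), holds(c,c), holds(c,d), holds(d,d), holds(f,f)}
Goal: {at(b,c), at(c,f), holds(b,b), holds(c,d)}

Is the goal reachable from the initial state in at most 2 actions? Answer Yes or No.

Yes

1. drop(b,b)  →  {above(c), at(b,b), at(b,c), at(b,d), at(c,c), at(c,d), clear(c), holds(b,b), holds(c,c), holds(c,d), holds(d,d), holds(f,f)}
2. swap(c,f)  →  {above(c), at(b,b), at(b,c), at(b,d), at(c,c), at(c,d), at(c,f), clear(c), holds(b,b), holds(c,c), holds(c,d), holds(d,d), holds(f,c)}
optimal plan length = 2; 2 ≤ 2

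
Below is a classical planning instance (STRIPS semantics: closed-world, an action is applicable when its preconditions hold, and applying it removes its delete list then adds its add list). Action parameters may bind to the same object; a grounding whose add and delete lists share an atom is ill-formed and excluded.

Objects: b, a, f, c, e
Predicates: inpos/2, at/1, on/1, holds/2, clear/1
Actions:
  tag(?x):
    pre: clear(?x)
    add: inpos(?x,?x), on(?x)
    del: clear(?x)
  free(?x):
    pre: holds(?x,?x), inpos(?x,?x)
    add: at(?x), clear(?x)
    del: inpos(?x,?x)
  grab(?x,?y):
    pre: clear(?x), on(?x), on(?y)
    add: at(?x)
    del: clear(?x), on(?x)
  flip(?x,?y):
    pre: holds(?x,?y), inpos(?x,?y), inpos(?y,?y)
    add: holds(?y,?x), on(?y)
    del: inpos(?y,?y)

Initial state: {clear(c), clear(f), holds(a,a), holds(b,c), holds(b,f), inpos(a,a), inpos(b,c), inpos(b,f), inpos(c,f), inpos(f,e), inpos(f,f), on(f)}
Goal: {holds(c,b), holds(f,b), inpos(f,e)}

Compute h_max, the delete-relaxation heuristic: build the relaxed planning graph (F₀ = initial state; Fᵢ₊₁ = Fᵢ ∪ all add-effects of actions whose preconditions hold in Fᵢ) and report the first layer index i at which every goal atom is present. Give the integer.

F0 = init (12 atoms)
F1 = F0 ∪ {at(a), at(f), clear(a), holds(f,b), inpos(c,c), on(a), on(c)}  (19 atoms)
F2 = F1 ∪ {at(c), holds(c,b)}  (21 atoms)
goal ⊆ F2  ⇒  h_max = 2

2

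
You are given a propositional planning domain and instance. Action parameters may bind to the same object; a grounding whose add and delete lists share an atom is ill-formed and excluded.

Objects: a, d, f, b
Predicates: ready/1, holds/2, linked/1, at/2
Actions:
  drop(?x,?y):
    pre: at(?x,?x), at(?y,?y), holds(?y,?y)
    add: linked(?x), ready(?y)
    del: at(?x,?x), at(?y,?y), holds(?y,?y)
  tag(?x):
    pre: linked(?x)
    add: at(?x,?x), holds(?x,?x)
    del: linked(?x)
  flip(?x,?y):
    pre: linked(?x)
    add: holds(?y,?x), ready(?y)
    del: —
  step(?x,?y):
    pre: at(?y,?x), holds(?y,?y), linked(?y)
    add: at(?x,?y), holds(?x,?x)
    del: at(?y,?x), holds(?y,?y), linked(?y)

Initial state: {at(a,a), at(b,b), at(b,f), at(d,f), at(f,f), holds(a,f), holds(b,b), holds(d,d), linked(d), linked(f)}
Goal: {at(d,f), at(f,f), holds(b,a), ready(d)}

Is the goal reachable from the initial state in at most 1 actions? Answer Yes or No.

1. drop(a,b)  →  {at(b,f), at(d,f), at(f,f), holds(a,f), holds(d,d), linked(a), linked(d), linked(f), ready(b)}
2. flip(a,d)  →  {at(b,f), at(d,f), at(f,f), holds(a,f), holds(d,a), holds(d,d), linked(a), linked(d), linked(f), ready(b), ready(d)}
3. flip(a,b)  →  {at(b,f), at(d,f), at(f,f), holds(a,f), holds(b,a), holds(d,a), holds(d,d), linked(a), linked(d), linked(f), ready(b), ready(d)}
optimal plan length = 3; 3 > 1

No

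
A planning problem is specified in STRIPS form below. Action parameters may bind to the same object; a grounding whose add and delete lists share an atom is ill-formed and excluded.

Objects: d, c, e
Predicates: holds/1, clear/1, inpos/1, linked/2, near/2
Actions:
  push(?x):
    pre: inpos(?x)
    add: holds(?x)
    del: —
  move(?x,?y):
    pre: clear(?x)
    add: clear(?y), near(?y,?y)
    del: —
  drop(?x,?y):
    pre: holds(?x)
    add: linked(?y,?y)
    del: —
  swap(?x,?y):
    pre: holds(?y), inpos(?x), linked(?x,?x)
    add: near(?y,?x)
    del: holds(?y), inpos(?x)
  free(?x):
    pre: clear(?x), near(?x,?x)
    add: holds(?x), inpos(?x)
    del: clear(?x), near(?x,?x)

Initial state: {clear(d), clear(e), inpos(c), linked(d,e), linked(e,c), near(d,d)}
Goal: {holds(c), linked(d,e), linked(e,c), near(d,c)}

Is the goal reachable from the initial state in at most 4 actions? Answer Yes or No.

Yes

1. push(c)  →  {clear(d), clear(e), holds(c), inpos(c), linked(d,e), linked(e,c), near(d,d)}
2. drop(c,c)  →  {clear(d), clear(e), holds(c), inpos(c), linked(c,c), linked(d,e), linked(e,c), near(d,d)}
3. free(d)  →  {clear(e), holds(c), holds(d), inpos(c), inpos(d), linked(c,c), linked(d,e), linked(e,c)}
4. swap(c,d)  →  {clear(e), holds(c), inpos(d), linked(c,c), linked(d,e), linked(e,c), near(d,c)}
optimal plan length = 4; 4 ≤ 4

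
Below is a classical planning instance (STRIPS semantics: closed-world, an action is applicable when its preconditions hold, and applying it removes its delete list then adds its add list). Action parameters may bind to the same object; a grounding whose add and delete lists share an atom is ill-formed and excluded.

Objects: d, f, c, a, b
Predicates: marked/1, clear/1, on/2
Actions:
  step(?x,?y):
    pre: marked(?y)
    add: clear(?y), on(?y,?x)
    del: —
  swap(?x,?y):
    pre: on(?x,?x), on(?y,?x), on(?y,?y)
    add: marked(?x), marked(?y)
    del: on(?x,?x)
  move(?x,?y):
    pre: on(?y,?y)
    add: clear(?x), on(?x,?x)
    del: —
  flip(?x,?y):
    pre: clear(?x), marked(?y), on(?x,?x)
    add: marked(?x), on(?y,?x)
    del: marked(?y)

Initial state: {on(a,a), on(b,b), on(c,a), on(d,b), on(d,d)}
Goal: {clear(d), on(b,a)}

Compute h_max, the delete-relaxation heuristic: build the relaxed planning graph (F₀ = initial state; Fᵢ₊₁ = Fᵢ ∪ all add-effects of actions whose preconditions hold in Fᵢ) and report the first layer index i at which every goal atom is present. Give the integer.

2

F0 = init (5 atoms)
F1 = F0 ∪ {clear(a), clear(b), clear(c), clear(d), clear(f), marked(a), marked(b), marked(d), on(c,c), on(f,f)}  (15 atoms)
F2 = F1 ∪ {marked(c), marked(f), on(a,b), on(a,c), on(a,d), on(a,f), on(b,a), on(b,c), on(b,d), on(b,f), on(d,a), on(d,c), on(d,f)}  (28 atoms)
goal ⊆ F2  ⇒  h_max = 2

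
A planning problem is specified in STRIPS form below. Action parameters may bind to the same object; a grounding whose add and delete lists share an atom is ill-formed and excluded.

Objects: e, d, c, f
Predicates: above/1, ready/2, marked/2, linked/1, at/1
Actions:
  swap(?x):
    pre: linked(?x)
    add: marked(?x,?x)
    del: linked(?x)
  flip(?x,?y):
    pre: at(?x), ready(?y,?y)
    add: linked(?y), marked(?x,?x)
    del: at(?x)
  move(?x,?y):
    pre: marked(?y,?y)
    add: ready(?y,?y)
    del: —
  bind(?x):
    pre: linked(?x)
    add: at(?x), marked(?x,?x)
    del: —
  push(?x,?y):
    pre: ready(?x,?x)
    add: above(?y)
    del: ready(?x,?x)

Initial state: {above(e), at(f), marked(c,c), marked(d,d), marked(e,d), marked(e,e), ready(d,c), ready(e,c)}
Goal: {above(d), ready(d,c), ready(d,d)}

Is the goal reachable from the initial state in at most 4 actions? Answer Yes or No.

1. move(e,e)  →  {above(e), at(f), marked(c,c), marked(d,d), marked(e,d), marked(e,e), ready(d,c), ready(e,c), ready(e,e)}
2. move(e,d)  →  {above(e), at(f), marked(c,c), marked(d,d), marked(e,d), marked(e,e), ready(d,c), ready(d,d), ready(e,c), ready(e,e)}
3. push(e,d)  →  {above(d), above(e), at(f), marked(c,c), marked(d,d), marked(e,d), marked(e,e), ready(d,c), ready(d,d), ready(e,c)}
optimal plan length = 3; 3 ≤ 4

Yes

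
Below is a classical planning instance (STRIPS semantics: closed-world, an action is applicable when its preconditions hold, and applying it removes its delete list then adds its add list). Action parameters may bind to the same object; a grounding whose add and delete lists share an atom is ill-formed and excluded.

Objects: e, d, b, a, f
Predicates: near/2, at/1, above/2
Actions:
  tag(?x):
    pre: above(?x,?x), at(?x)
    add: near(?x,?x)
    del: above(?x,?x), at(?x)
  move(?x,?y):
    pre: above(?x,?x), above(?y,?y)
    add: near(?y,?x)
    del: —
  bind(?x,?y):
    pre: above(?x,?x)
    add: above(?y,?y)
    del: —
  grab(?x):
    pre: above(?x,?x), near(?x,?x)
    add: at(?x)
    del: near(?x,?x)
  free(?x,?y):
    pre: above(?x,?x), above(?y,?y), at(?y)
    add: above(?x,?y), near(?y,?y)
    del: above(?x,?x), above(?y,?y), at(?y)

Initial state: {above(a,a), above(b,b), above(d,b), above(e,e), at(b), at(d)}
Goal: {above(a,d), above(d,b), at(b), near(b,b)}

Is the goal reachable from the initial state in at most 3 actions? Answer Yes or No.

1. move(b,b)  →  {above(a,a), above(b,b), above(d,b), above(e,e), at(b), at(d), near(b,b)}
2. bind(e,d)  →  {above(a,a), above(b,b), above(d,b), above(d,d), above(e,e), at(b), at(d), near(b,b)}
3. free(a,d)  →  {above(a,d), above(b,b), above(d,b), above(e,e), at(b), near(b,b), near(d,d)}
optimal plan length = 3; 3 ≤ 3

Yes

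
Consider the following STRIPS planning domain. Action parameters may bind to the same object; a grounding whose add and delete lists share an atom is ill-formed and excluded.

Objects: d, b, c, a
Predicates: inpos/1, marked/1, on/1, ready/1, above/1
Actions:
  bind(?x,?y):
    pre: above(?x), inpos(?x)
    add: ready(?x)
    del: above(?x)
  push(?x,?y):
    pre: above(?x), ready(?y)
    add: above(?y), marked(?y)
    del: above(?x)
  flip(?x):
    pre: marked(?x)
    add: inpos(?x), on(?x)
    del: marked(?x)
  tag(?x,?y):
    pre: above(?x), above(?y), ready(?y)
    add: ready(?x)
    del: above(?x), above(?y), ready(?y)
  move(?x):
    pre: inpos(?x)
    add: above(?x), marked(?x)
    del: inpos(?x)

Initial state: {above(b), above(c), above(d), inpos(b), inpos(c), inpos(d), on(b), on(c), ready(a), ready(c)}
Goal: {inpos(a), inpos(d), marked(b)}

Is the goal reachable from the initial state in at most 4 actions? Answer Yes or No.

Yes

1. push(d,a)  →  {above(a), above(b), above(c), inpos(b), inpos(c), inpos(d), marked(a), on(b), on(c), ready(a), ready(c)}
2. flip(a)  →  {above(a), above(b), above(c), inpos(a), inpos(b), inpos(c), inpos(d), on(a), on(b), on(c), ready(a), ready(c)}
3. move(b)  →  {above(a), above(b), above(c), inpos(a), inpos(c), inpos(d), marked(b), on(a), on(b), on(c), ready(a), ready(c)}
optimal plan length = 3; 3 ≤ 4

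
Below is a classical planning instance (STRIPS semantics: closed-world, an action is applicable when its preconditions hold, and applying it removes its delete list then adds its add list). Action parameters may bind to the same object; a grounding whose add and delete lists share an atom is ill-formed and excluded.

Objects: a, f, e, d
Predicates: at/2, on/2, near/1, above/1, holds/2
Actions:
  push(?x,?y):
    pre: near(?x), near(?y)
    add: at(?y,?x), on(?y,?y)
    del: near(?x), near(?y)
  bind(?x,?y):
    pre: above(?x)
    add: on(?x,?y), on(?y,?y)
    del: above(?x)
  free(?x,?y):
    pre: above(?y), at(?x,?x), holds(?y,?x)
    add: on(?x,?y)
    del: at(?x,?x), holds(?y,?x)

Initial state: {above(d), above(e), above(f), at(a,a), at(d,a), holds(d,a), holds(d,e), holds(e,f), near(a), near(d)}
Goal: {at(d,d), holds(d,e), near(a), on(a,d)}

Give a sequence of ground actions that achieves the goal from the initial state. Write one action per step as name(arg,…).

push(d,d); free(a,d)

1. push(d,d)  →  {above(d), above(e), above(f), at(a,a), at(d,a), at(d,d), holds(d,a), holds(d,e), holds(e,f), near(a), on(d,d)}
2. free(a,d)  →  {above(d), above(e), above(f), at(d,a), at(d,d), holds(d,e), holds(e,f), near(a), on(a,d), on(d,d)}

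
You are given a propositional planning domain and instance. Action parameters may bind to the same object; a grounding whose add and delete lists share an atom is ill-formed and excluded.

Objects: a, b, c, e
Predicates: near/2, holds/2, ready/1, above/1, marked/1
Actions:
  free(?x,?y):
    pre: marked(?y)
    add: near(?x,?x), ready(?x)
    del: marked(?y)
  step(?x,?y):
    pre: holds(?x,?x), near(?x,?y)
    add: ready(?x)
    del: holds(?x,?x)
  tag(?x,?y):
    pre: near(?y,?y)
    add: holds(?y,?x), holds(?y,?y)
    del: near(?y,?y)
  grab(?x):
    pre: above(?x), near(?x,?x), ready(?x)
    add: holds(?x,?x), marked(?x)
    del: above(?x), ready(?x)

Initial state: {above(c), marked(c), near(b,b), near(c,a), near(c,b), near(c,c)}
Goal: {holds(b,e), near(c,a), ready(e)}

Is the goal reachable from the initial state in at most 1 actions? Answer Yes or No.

No

1. free(e,c)  →  {above(c), near(b,b), near(c,a), near(c,b), near(c,c), near(e,e), ready(e)}
2. tag(e,b)  →  {above(c), holds(b,b), holds(b,e), near(c,a), near(c,b), near(c,c), near(e,e), ready(e)}
optimal plan length = 2; 2 > 1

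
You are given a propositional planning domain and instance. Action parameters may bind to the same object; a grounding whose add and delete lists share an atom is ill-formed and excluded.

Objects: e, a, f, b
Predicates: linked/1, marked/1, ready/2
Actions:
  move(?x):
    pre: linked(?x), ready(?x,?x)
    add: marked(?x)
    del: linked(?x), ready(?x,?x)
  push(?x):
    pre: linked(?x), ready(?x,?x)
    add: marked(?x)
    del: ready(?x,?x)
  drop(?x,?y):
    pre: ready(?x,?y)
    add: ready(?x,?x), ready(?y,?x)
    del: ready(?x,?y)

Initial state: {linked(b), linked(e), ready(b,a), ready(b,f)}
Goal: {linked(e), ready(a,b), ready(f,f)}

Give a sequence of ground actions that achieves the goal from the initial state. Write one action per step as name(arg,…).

1. drop(b,a)  →  {linked(b), linked(e), ready(a,b), ready(b,b), ready(b,f)}
2. drop(b,f)  →  {linked(b), linked(e), ready(a,b), ready(b,b), ready(f,b)}
3. drop(f,b)  →  {linked(b), linked(e), ready(a,b), ready(b,b), ready(b,f), ready(f,f)}

drop(b,a); drop(b,f); drop(f,b)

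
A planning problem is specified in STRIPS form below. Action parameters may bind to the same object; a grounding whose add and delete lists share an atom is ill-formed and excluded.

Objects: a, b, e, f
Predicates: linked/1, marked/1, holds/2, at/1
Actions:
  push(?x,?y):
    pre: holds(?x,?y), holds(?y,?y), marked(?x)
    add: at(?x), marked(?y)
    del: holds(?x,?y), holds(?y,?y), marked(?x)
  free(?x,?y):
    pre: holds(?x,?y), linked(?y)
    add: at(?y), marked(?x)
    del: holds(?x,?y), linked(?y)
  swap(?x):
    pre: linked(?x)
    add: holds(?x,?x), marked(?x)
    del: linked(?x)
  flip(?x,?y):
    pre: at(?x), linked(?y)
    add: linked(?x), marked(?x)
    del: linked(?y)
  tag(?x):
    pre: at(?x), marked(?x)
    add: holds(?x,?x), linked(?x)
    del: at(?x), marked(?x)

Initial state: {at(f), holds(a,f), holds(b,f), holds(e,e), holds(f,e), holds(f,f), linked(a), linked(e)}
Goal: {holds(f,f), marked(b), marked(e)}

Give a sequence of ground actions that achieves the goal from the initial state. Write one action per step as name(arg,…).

1. free(e,e)  →  {at(e), at(f), holds(a,f), holds(b,f), holds(f,e), holds(f,f), linked(a), marked(e)}
2. flip(f,a)  →  {at(e), at(f), holds(a,f), holds(b,f), holds(f,e), holds(f,f), linked(f), marked(e), marked(f)}
3. free(b,f)  →  {at(e), at(f), holds(a,f), holds(f,e), holds(f,f), marked(b), marked(e), marked(f)}

free(e,e); flip(f,a); free(b,f)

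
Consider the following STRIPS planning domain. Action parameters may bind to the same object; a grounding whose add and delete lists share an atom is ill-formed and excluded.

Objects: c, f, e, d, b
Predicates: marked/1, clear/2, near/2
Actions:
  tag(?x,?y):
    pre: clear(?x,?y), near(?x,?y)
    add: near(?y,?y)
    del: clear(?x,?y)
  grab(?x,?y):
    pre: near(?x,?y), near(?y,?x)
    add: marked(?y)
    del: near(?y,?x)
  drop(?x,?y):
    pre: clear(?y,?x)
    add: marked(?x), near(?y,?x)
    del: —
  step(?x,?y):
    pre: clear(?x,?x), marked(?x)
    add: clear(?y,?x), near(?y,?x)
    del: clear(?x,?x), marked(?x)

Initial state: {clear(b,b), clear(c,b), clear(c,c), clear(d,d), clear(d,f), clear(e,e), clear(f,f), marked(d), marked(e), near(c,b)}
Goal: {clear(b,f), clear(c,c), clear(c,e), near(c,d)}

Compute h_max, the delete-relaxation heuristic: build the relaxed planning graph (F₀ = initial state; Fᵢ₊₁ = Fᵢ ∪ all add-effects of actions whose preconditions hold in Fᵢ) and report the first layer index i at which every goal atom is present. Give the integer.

F0 = init (10 atoms)
F1 = F0 ∪ {clear(b,d), clear(b,e), clear(c,d), clear(c,e), clear(d,e), clear(e,d), clear(f,d), clear(f,e), marked(b), marked(c), marked(f), near(b,b), near(b,d), near(b,e), near(c,c), near(c,d), near(c,e), near(d,d), near(d,e), near(d,f), near(e,d), near(e,e), near(f,d), near(f,e), near(f,f)}  (35 atoms)
F2 = F1 ∪ {clear(b,c), clear(b,f), clear(c,f), clear(d,b), clear(d,c), clear(e,b), clear(e,c), clear(e,f), clear(f,b), clear(f,c), near(b,c), near(b,f), near(c,f), near(d,b), near(d,c), near(e,b), near(e,c), near(e,f), near(f,b), near(f,c)}  (55 atoms)
goal ⊆ F2  ⇒  h_max = 2

2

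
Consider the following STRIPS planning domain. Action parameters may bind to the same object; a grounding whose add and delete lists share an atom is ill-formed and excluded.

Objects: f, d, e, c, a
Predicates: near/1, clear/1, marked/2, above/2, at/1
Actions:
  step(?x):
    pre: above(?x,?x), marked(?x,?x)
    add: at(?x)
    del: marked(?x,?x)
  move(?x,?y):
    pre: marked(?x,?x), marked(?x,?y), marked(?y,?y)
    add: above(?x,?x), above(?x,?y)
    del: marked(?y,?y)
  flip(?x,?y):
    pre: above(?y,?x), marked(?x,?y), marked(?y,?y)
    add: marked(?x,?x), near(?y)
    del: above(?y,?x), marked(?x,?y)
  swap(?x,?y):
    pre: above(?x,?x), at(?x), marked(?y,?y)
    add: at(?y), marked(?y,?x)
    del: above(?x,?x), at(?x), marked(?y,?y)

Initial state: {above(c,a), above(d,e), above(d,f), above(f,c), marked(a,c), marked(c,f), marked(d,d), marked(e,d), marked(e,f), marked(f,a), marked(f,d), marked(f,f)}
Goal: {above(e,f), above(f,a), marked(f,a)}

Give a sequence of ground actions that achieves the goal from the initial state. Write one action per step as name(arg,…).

flip(e,d); flip(c,f); flip(a,c); move(f,a); move(e,f)

1. flip(e,d)  →  {above(c,a), above(d,f), above(f,c), marked(a,c), marked(c,f), marked(d,d), marked(e,e), marked(e,f), marked(f,a), marked(f,d), marked(f,f), near(d)}
2. flip(c,f)  →  {above(c,a), above(d,f), marked(a,c), marked(c,c), marked(d,d), marked(e,e), marked(e,f), marked(f,a), marked(f,d), marked(f,f), near(d), near(f)}
3. flip(a,c)  →  {above(d,f), marked(a,a), marked(c,c), marked(d,d), marked(e,e), marked(e,f), marked(f,a), marked(f,d), marked(f,f), near(c), near(d), near(f)}
4. move(f,a)  →  {above(d,f), above(f,a), above(f,f), marked(c,c), marked(d,d), marked(e,e), marked(e,f), marked(f,a), marked(f,d), marked(f,f), near(c), near(d), near(f)}
5. move(e,f)  →  {above(d,f), above(e,e), above(e,f), above(f,a), above(f,f), marked(c,c), marked(d,d), marked(e,e), marked(e,f), marked(f,a), marked(f,d), near(c), near(d), near(f)}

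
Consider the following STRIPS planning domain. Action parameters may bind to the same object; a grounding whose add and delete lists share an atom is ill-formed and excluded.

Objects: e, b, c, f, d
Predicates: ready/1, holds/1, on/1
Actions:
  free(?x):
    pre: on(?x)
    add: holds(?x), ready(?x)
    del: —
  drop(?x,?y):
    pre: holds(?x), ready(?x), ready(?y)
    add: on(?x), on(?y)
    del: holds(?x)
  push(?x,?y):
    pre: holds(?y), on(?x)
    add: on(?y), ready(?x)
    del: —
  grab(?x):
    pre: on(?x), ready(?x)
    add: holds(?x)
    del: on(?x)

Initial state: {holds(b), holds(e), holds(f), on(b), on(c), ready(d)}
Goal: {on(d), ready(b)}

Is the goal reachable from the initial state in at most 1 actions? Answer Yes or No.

1. free(b)  →  {holds(b), holds(e), holds(f), on(b), on(c), ready(b), ready(d)}
2. drop(b,d)  →  {holds(e), holds(f), on(b), on(c), on(d), ready(b), ready(d)}
optimal plan length = 2; 2 > 1

No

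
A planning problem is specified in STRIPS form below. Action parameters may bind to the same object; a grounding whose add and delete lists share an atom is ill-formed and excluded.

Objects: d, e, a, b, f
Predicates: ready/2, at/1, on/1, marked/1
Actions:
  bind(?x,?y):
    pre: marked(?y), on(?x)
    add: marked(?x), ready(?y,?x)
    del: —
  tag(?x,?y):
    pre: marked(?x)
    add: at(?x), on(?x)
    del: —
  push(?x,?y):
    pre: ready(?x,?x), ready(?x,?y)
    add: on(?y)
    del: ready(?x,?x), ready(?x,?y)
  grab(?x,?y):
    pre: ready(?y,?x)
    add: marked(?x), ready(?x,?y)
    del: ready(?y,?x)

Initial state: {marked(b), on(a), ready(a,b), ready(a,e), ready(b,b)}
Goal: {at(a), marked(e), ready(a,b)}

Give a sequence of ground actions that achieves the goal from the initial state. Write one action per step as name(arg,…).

1. bind(a,b)  →  {marked(a), marked(b), on(a), ready(a,b), ready(a,e), ready(b,a), ready(b,b)}
2. tag(a,d)  →  {at(a), marked(a), marked(b), on(a), ready(a,b), ready(a,e), ready(b,a), ready(b,b)}
3. grab(e,a)  →  {at(a), marked(a), marked(b), marked(e), on(a), ready(a,b), ready(b,a), ready(b,b), ready(e,a)}

bind(a,b); tag(a,d); grab(e,a)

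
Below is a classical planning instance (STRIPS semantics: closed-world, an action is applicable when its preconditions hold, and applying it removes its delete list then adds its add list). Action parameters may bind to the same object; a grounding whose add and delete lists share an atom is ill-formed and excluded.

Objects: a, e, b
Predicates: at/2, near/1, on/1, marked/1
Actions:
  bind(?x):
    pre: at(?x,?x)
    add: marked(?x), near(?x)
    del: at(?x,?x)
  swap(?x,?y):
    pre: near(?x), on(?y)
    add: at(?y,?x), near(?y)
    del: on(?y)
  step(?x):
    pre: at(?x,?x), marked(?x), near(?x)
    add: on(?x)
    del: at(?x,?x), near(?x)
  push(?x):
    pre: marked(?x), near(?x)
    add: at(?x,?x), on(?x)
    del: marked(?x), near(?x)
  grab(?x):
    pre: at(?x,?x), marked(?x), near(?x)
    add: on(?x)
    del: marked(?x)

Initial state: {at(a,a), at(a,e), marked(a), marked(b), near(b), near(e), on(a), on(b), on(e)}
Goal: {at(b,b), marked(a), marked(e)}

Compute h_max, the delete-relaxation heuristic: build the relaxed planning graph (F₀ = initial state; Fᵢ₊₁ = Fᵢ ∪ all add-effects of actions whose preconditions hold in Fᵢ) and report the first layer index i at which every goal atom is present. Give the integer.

F0 = init (9 atoms)
F1 = F0 ∪ {at(a,b), at(b,b), at(b,e), at(e,b), at(e,e), near(a)}  (15 atoms)
F2 = F1 ∪ {at(b,a), at(e,a), marked(e)}  (18 atoms)
goal ⊆ F2  ⇒  h_max = 2

2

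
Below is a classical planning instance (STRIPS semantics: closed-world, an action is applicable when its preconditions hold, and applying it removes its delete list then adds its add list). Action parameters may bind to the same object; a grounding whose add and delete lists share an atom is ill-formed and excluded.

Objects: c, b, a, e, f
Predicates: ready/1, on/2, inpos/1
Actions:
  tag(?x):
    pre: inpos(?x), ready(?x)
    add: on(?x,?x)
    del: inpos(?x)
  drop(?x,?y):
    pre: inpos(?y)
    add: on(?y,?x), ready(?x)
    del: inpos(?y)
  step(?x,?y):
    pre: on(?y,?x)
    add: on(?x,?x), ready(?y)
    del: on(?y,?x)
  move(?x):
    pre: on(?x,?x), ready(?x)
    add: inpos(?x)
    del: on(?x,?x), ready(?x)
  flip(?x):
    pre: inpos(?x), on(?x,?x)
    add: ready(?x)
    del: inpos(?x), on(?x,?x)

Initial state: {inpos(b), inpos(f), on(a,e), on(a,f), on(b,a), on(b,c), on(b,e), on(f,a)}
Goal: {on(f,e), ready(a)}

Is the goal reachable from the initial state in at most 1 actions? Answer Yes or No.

No

1. drop(a,b)  →  {inpos(f), on(a,e), on(a,f), on(b,a), on(b,c), on(b,e), on(f,a), ready(a)}
2. drop(e,f)  →  {on(a,e), on(a,f), on(b,a), on(b,c), on(b,e), on(f,a), on(f,e), ready(a), ready(e)}
optimal plan length = 2; 2 > 1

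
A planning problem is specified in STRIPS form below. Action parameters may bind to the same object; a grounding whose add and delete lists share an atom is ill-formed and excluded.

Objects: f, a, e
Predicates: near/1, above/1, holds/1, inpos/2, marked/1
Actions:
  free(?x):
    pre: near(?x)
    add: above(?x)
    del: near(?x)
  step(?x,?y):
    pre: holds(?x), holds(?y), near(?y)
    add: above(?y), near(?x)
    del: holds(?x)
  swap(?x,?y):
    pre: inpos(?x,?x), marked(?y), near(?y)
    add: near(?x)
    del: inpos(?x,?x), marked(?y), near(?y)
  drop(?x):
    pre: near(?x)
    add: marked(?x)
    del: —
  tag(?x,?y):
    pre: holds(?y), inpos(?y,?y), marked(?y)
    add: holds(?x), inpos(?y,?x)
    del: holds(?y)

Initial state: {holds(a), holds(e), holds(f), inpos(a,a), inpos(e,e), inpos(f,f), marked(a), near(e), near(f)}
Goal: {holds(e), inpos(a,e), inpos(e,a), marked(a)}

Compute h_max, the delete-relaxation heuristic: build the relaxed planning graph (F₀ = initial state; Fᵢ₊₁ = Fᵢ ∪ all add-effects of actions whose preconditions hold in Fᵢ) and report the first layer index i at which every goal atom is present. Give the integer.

F0 = init (9 atoms)
F1 = F0 ∪ {above(e), above(f), inpos(a,e), inpos(a,f), marked(e), marked(f), near(a)}  (16 atoms)
F2 = F1 ∪ {above(a), inpos(e,a), inpos(e,f), inpos(f,a), inpos(f,e)}  (21 atoms)
goal ⊆ F2  ⇒  h_max = 2

2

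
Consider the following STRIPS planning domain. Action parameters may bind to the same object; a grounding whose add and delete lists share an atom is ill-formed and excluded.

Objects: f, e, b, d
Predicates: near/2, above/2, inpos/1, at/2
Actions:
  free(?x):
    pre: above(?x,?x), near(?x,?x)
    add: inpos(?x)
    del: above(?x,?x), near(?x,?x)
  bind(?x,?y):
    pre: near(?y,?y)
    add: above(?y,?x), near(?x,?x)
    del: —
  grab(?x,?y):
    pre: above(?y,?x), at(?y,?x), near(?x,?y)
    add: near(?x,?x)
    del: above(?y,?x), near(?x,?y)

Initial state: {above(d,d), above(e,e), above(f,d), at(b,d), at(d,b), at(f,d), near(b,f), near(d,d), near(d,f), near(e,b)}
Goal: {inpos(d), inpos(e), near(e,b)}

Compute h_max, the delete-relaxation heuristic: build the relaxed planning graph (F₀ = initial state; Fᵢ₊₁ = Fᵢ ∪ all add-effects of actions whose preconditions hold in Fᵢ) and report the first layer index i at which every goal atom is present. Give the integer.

F0 = init (10 atoms)
F1 = F0 ∪ {above(d,b), above(d,e), above(d,f), inpos(d), near(b,b), near(e,e), near(f,f)}  (17 atoms)
F2 = F1 ∪ {above(b,b), above(b,d), above(b,e), above(b,f), above(e,b), above(e,d), above(e,f), above(f,b), above(f,e), above(f,f), inpos(e)}  (28 atoms)
goal ⊆ F2  ⇒  h_max = 2

2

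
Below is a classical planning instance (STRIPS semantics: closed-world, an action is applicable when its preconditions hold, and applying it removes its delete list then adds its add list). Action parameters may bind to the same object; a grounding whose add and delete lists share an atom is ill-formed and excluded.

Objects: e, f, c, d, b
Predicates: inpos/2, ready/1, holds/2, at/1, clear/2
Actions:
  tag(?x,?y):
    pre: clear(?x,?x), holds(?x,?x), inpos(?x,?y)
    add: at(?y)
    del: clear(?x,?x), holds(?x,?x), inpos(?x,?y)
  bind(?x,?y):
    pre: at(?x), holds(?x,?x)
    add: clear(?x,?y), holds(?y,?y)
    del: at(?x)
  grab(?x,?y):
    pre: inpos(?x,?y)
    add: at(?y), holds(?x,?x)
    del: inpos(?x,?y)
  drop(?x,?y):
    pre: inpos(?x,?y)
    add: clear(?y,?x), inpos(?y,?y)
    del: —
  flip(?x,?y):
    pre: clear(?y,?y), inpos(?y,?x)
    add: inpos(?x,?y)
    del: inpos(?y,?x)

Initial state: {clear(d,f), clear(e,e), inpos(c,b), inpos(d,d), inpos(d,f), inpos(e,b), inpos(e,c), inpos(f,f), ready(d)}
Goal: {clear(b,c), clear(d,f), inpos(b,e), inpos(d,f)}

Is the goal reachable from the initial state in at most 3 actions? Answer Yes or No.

Yes

1. drop(c,b)  →  {clear(b,c), clear(d,f), clear(e,e), inpos(b,b), inpos(c,b), inpos(d,d), inpos(d,f), inpos(e,b), inpos(e,c), inpos(f,f), ready(d)}
2. flip(b,e)  →  {clear(b,c), clear(d,f), clear(e,e), inpos(b,b), inpos(b,e), inpos(c,b), inpos(d,d), inpos(d,f), inpos(e,c), inpos(f,f), ready(d)}
optimal plan length = 2; 2 ≤ 3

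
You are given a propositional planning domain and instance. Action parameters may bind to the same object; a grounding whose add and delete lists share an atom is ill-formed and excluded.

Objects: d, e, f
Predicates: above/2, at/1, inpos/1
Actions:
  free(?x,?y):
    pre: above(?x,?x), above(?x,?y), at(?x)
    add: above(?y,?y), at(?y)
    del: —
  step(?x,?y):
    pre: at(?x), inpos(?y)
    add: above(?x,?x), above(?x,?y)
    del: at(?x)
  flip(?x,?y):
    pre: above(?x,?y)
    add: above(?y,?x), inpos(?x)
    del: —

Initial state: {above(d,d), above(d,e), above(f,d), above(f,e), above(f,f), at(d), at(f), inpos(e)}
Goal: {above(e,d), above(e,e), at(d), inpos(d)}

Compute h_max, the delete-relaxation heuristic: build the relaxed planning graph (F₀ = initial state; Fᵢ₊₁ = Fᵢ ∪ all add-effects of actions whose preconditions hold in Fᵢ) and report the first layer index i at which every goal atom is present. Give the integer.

F0 = init (8 atoms)
F1 = F0 ∪ {above(d,f), above(e,d), above(e,e), above(e,f), at(e), inpos(d), inpos(f)}  (15 atoms)
goal ⊆ F1  ⇒  h_max = 1

1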